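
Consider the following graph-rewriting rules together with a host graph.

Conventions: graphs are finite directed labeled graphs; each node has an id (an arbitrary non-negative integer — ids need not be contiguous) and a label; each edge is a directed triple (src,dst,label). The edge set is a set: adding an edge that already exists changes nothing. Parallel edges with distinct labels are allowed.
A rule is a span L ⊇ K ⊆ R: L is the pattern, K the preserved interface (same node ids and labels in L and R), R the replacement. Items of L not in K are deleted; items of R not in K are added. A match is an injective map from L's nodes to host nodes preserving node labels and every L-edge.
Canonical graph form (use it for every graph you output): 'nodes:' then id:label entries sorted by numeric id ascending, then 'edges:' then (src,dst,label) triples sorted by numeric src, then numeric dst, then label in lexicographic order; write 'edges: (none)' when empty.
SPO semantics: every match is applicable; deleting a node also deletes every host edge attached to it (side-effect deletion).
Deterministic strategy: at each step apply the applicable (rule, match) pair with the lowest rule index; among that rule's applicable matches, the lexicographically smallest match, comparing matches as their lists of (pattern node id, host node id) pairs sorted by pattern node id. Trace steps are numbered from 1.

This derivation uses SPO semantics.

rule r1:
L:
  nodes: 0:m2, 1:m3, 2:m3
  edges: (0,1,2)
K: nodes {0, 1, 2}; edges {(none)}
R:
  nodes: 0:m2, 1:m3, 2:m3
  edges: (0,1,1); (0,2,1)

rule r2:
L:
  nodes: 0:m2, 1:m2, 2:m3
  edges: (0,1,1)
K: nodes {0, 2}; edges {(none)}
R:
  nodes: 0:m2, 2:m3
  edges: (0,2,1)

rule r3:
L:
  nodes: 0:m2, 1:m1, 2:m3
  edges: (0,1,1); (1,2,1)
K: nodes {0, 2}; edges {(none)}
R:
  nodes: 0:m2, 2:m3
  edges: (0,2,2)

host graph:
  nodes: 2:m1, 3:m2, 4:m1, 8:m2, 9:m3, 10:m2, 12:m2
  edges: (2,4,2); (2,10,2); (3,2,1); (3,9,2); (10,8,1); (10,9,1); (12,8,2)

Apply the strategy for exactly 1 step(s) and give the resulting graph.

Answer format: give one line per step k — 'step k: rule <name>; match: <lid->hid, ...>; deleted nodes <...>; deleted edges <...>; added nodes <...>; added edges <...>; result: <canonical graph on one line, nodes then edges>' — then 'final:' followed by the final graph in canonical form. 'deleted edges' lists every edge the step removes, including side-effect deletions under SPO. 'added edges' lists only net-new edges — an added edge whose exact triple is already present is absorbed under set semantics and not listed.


step 1: rule r2; match: 0->10, 1->8, 2->9; deleted nodes 8; deleted edges (10,8,1); (12,8,2); added nodes (none); added edges (none); result: nodes: 2:m1, 3:m2, 4:m1, 9:m3, 10:m2, 12:m2 edges: (2,4,2); (2,10,2); (3,2,1); (3,9,2); (10,9,1)
final:
nodes: 2:m1, 3:m2, 4:m1, 9:m3, 10:m2, 12:m2
edges: (2,4,2); (2,10,2); (3,2,1); (3,9,2); (10,9,1)


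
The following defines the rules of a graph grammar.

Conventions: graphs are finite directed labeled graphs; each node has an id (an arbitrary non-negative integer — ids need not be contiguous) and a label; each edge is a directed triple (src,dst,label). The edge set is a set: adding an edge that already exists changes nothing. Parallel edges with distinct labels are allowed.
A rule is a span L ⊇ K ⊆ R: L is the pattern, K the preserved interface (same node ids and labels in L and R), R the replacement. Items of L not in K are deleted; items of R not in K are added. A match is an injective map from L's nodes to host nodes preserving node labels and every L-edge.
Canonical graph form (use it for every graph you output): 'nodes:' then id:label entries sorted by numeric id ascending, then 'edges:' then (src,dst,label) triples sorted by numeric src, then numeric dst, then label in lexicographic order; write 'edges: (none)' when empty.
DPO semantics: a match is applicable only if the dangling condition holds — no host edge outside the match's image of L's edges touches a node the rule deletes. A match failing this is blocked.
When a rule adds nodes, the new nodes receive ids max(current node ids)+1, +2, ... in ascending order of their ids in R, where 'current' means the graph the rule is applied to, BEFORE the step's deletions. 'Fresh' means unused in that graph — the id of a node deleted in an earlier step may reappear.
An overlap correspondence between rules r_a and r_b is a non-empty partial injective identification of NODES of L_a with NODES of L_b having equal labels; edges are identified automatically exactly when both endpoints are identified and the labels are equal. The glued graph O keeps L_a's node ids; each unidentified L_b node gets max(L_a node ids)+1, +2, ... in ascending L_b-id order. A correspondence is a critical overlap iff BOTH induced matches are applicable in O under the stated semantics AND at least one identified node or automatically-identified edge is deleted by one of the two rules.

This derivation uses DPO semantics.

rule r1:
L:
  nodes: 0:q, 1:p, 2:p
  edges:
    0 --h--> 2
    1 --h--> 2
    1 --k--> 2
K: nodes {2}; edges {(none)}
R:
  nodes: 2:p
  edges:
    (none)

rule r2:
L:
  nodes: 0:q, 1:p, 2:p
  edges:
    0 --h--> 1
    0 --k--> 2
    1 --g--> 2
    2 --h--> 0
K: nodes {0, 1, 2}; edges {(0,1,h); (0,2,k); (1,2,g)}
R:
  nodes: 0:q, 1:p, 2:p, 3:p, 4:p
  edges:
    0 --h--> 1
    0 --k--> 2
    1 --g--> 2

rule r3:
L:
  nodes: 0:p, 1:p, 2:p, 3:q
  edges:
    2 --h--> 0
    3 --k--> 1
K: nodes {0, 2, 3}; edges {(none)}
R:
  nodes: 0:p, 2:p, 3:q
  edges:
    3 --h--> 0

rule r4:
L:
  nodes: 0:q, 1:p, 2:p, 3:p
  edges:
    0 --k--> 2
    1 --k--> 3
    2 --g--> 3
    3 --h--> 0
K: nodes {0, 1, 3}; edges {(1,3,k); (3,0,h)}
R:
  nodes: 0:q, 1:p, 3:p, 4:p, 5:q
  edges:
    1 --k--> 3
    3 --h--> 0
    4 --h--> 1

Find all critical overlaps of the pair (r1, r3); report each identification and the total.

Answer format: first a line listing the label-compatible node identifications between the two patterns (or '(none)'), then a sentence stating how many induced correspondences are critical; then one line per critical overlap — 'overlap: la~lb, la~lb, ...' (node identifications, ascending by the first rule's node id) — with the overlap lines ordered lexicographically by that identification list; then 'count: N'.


label-compatible node identifications between L(r1) and L(r3): 0~3, 1~0, 1~1, 1~2, 2~0, 2~1, 2~2
1 of the induced correspondences is a critical overlap of r1 and r3.
overlap: 1~2, 2~0
count: 1


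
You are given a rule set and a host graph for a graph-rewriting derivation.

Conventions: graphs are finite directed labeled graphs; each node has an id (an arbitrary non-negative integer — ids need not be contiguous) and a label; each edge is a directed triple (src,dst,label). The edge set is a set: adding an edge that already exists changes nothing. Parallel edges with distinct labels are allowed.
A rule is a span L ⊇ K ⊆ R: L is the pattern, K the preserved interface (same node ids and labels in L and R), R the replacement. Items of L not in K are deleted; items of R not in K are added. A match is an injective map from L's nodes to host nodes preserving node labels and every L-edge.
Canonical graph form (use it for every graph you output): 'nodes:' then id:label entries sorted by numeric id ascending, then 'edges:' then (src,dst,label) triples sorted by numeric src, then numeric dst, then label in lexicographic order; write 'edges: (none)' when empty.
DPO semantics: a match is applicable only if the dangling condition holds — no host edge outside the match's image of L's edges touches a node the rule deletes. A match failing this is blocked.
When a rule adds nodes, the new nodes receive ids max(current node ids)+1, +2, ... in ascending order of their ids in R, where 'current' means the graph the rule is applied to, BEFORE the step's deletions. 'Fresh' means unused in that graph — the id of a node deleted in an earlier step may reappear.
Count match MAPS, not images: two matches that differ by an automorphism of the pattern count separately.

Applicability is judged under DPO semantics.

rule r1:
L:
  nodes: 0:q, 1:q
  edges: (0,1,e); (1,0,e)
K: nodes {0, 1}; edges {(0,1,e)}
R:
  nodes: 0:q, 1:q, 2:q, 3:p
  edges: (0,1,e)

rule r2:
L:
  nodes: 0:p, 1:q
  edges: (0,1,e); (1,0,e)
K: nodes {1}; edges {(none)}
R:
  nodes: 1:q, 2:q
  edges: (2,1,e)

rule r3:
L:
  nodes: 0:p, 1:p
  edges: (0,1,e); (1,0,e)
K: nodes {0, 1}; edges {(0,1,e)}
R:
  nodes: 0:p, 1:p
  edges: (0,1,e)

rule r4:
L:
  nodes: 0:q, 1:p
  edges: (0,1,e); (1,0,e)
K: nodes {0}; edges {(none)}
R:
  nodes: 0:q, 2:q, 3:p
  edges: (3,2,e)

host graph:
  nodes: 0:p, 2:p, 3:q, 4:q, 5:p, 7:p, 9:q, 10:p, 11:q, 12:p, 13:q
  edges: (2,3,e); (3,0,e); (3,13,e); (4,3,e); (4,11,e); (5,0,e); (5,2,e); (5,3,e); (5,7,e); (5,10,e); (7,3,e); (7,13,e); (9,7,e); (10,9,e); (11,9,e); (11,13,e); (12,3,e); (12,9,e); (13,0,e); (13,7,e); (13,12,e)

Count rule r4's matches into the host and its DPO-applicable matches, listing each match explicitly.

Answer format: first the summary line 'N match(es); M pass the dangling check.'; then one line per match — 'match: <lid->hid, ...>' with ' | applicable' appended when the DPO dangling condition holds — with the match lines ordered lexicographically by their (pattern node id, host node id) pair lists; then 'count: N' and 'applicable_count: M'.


1 match(es); 0 pass the dangling check.
match: 0->13, 1->7
count: 1
applicable_count: 0


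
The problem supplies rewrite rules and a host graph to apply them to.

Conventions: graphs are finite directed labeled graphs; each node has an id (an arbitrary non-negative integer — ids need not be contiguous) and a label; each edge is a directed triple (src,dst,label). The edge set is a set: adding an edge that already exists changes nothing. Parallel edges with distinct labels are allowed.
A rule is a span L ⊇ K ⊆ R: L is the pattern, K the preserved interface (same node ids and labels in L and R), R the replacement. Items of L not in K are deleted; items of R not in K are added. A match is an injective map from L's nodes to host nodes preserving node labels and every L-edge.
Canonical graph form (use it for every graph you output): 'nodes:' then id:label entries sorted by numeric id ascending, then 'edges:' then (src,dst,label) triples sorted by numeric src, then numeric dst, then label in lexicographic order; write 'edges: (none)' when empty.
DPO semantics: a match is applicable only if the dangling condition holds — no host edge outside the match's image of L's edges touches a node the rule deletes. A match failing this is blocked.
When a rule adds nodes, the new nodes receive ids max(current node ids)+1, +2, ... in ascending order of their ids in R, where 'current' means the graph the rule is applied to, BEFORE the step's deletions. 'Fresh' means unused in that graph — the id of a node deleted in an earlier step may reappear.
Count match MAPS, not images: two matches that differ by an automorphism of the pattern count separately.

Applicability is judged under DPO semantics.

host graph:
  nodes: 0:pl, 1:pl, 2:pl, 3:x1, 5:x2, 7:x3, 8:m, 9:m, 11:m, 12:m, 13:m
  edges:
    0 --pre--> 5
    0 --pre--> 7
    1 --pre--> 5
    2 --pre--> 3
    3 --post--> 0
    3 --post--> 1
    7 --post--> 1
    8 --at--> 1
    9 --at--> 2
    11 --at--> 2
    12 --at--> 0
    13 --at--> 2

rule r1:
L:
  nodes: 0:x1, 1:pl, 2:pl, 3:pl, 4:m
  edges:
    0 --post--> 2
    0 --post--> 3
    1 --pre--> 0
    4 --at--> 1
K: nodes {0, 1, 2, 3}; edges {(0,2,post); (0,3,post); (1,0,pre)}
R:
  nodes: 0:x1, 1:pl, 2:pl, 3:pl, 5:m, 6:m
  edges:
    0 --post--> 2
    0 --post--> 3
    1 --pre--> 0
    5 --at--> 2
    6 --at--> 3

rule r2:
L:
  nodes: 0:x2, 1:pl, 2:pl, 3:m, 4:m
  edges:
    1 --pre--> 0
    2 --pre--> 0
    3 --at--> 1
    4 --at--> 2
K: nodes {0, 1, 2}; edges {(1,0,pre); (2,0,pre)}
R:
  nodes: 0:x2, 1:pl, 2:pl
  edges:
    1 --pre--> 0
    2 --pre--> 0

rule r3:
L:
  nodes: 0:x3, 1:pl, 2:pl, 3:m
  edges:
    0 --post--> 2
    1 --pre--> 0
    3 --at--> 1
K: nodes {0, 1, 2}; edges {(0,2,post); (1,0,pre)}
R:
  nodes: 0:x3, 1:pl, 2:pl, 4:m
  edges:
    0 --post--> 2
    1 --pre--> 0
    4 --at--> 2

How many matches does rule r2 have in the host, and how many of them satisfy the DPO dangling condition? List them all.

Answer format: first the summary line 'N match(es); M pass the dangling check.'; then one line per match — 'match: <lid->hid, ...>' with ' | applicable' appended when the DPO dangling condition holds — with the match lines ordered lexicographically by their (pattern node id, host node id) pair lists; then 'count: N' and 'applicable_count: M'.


2 match(es); 2 pass the dangling check.
match: 0->5, 1->0, 2->1, 3->12, 4->8 | applicable
match: 0->5, 1->1, 2->0, 3->8, 4->12 | applicable
count: 2
applicable_count: 2


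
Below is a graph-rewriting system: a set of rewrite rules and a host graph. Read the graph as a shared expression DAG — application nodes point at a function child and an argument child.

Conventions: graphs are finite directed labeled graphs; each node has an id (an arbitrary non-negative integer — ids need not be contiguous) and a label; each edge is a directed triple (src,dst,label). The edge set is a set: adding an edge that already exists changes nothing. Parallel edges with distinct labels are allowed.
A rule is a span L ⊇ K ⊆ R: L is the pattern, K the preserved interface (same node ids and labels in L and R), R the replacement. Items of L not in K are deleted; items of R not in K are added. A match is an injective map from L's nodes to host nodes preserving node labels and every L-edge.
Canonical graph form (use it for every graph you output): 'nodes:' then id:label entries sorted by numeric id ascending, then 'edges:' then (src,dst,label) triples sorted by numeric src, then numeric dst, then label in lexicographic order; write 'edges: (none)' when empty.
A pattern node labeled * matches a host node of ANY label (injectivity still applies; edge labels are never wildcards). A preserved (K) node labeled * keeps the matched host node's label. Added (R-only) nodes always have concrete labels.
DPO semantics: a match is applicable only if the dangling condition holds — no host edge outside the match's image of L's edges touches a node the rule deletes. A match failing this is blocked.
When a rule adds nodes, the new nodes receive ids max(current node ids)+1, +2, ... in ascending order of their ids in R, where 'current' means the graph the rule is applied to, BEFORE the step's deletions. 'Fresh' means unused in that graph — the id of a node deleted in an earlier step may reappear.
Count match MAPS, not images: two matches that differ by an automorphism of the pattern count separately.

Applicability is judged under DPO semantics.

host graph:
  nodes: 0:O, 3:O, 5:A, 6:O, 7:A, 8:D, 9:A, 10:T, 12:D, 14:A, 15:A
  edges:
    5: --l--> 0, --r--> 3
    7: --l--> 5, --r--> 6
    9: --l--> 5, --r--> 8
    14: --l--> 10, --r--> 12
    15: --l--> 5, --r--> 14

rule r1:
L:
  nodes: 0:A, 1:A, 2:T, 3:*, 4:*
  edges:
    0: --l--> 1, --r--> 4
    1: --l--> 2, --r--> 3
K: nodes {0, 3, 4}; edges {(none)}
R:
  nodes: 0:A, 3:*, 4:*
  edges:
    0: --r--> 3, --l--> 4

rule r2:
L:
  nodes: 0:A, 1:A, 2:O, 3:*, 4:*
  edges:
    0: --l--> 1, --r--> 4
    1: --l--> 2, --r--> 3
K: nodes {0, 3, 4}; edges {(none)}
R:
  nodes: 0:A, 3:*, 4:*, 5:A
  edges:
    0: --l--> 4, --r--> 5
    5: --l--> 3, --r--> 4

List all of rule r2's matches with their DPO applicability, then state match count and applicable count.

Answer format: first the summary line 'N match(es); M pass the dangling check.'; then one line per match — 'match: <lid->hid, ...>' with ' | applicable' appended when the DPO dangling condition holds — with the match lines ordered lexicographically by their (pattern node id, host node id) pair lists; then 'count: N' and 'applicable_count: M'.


3 match(es); 0 pass the dangling check.
match: 0->7, 1->5, 2->0, 3->3, 4->6
match: 0->9, 1->5, 2->0, 3->3, 4->8
match: 0->15, 1->5, 2->0, 3->3, 4->14
count: 3
applicable_count: 0


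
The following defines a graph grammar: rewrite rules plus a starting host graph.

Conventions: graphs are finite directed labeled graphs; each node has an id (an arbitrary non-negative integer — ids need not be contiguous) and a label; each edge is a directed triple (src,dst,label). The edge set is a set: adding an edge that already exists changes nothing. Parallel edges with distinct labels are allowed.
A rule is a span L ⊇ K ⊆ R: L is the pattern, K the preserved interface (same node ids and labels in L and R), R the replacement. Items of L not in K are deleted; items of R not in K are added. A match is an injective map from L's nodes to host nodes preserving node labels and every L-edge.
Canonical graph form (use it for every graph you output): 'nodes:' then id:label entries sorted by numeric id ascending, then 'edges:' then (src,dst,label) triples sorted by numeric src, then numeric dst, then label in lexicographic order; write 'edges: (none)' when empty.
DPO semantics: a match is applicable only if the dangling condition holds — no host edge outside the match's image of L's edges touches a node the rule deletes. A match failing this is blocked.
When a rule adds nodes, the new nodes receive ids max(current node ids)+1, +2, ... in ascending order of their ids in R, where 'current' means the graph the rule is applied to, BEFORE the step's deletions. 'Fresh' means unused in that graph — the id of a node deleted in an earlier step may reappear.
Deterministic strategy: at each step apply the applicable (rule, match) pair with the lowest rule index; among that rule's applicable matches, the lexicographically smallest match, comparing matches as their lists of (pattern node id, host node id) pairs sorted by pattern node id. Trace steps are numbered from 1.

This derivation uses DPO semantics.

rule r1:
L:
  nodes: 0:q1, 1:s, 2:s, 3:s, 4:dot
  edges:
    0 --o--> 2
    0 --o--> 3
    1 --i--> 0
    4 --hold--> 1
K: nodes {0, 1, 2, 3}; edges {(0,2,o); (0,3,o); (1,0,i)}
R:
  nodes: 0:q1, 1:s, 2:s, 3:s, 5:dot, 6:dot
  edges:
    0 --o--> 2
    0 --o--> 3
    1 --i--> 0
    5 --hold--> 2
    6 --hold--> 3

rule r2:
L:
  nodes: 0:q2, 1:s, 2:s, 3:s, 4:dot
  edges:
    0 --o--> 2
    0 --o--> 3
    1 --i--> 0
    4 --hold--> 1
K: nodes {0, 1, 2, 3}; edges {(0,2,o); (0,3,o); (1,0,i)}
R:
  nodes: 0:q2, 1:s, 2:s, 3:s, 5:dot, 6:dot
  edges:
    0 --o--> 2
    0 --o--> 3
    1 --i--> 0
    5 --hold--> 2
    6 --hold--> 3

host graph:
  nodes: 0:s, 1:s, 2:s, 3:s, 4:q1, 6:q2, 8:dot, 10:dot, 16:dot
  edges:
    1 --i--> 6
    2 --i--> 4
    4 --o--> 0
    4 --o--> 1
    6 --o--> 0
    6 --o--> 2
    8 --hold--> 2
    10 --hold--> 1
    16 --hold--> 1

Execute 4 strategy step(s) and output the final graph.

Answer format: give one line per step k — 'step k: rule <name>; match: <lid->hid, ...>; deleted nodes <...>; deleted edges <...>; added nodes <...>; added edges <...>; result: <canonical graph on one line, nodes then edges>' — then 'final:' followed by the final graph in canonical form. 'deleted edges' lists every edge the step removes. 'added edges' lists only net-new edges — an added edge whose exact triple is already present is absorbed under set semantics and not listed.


step 1: rule r1; match: 0->4, 1->2, 2->0, 3->1, 4->8; deleted nodes 8; deleted edges (8,2,hold); added nodes 17, 18; added edges (17,0,hold); (18,1,hold); result: nodes: 0:s, 1:s, 2:s, 3:s, 4:q1, 6:q2, 10:dot, 16:dot, 17:dot, 18:dot edges: (1,6,i); (2,4,i); (4,0,o); (4,1,o); (6,0,o); (6,2,o); (10,1,hold); (16,1,hold); (17,0,hold); (18,1,hold)
step 2: rule r2; match: 0->6, 1->1, 2->0, 3->2, 4->10; deleted nodes 10; deleted edges (10,1,hold); added nodes 19, 20; added edges (19,0,hold); (20,2,hold); result: nodes: 0:s, 1:s, 2:s, 3:s, 4:q1, 6:q2, 16:dot, 17:dot, 18:dot, 19:dot, 20:dot edges: (1,6,i); (2,4,i); (4,0,o); (4,1,o); (6,0,o); (6,2,o); (16,1,hold); (17,0,hold); (18,1,hold); (19,0,hold); (20,2,hold)
step 3: rule r1; match: 0->4, 1->2, 2->0, 3->1, 4->20; deleted nodes 20; deleted edges (20,2,hold); added nodes 21, 22; added edges (21,0,hold); (22,1,hold); result: nodes: 0:s, 1:s, 2:s, 3:s, 4:q1, 6:q2, 16:dot, 17:dot, 18:dot, 19:dot, 21:dot, 22:dot edges: (1,6,i); (2,4,i); (4,0,o); (4,1,o); (6,0,o); (6,2,o); (16,1,hold); (17,0,hold); (18,1,hold); (19,0,hold); (21,0,hold); (22,1,hold)
step 4: rule r2; match: 0->6, 1->1, 2->0, 3->2, 4->16; deleted nodes 16; deleted edges (16,1,hold); added nodes 23, 24; added edges (23,0,hold); (24,2,hold); result: nodes: 0:s, 1:s, 2:s, 3:s, 4:q1, 6:q2, 17:dot, 18:dot, 19:dot, 21:dot, 22:dot, 23:dot, 24:dot edges: (1,6,i); (2,4,i); (4,0,o); (4,1,o); (6,0,o); (6,2,o); (17,0,hold); (18,1,hold); (19,0,hold); (21,0,hold); (22,1,hold); (23,0,hold); (24,2,hold)
final:
nodes: 0:s, 1:s, 2:s, 3:s, 4:q1, 6:q2, 17:dot, 18:dot, 19:dot, 21:dot, 22:dot, 23:dot, 24:dot
edges: (1,6,i); (2,4,i); (4,0,o); (4,1,o); (6,0,o); (6,2,o); (17,0,hold); (18,1,hold); (19,0,hold); (21,0,hold); (22,1,hold); (23,0,hold); (24,2,hold)


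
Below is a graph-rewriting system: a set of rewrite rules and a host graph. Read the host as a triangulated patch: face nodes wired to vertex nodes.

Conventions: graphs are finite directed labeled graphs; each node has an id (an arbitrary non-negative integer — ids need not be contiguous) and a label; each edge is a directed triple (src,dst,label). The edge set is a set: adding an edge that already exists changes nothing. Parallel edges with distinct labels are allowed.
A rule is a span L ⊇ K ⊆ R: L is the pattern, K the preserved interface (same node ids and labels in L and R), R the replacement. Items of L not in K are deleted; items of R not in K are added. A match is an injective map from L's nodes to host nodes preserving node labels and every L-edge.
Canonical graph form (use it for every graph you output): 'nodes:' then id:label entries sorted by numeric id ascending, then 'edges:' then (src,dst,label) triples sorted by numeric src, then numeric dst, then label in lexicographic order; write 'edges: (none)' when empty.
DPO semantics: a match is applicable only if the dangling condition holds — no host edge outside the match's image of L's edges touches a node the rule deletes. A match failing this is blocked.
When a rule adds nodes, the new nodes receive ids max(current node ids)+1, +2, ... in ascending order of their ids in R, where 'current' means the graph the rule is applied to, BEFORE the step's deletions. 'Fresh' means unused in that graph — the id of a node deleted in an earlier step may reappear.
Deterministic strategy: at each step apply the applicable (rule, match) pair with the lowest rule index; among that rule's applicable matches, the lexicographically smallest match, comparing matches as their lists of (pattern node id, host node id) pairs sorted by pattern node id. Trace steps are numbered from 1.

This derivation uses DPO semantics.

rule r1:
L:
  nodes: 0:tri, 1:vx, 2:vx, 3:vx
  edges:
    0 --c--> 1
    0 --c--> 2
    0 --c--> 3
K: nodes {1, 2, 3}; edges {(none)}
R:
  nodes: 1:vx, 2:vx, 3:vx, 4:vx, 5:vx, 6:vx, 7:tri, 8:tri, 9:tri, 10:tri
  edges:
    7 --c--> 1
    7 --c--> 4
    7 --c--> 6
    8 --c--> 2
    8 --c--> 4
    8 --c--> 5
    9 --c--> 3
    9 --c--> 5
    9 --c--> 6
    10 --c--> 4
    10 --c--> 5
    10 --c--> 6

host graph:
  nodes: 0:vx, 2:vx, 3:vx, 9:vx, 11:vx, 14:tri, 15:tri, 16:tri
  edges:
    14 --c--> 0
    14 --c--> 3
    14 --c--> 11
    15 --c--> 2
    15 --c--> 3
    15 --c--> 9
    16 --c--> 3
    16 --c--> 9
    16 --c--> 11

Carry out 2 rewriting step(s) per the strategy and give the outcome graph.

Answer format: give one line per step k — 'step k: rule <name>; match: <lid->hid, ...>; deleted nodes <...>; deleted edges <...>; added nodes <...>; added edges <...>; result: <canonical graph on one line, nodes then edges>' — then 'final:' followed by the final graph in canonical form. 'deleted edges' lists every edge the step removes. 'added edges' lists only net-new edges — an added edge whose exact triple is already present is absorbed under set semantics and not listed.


step 1: rule r1; match: 0->14, 1->0, 2->3, 3->11; deleted nodes 14; deleted edges (14,0,c); (14,3,c); (14,11,c); added nodes 17, 18, 19, 20, 21, 22, 23; added edges (20,0,c); (20,17,c); (20,19,c); (21,3,c); (21,17,c); (21,18,c); (22,11,c); (22,18,c); (22,19,c); (23,17,c); (23,18,c); (23,19,c); result: nodes: 0:vx, 2:vx, 3:vx, 9:vx, 11:vx, 15:tri, 16:tri, 17:vx, 18:vx, 19:vx, 20:tri, 21:tri, 22:tri, 23:tri edges: (15,2,c); (15,3,c); (15,9,c); (16,3,c); (16,9,c); (16,11,c); (20,0,c); (20,17,c); (20,19,c); (21,3,c); (21,17,c); (21,18,c); (22,11,c); (22,18,c); (22,19,c); (23,17,c); (23,18,c); (23,19,c)
step 2: rule r1; match: 0->15, 1->2, 2->3, 3->9; deleted nodes 15; deleted edges (15,2,c); (15,3,c); (15,9,c); added nodes 24, 25, 26, 27, 28, 29, 30; added edges (27,2,c); (27,24,c); (27,26,c); (28,3,c); (28,24,c); (28,25,c); (29,9,c); (29,25,c); (29,26,c); (30,24,c); (30,25,c); (30,26,c); result: nodes: 0:vx, 2:vx, 3:vx, 9:vx, 11:vx, 16:tri, 17:vx, 18:vx, 19:vx, 20:tri, 21:tri, 22:tri, 23:tri, 24:vx, 25:vx, 26:vx, 27:tri, 28:tri, 29:tri, 30:tri edges: (16,3,c); (16,9,c); (16,11,c); (20,0,c); (20,17,c); (20,19,c); (21,3,c); (21,17,c); (21,18,c); (22,11,c); (22,18,c); (22,19,c); (23,17,c); (23,18,c); (23,19,c); (27,2,c); (27,24,c); (27,26,c); (28,3,c); (28,24,c); (28,25,c); (29,9,c); (29,25,c); (29,26,c); (30,24,c); (30,25,c); (30,26,c)
final:
nodes: 0:vx, 2:vx, 3:vx, 9:vx, 11:vx, 16:tri, 17:vx, 18:vx, 19:vx, 20:tri, 21:tri, 22:tri, 23:tri, 24:vx, 25:vx, 26:vx, 27:tri, 28:tri, 29:tri, 30:tri
edges: (16,3,c); (16,9,c); (16,11,c); (20,0,c); (20,17,c); (20,19,c); (21,3,c); (21,17,c); (21,18,c); (22,11,c); (22,18,c); (22,19,c); (23,17,c); (23,18,c); (23,19,c); (27,2,c); (27,24,c); (27,26,c); (28,3,c); (28,24,c); (28,25,c); (29,9,c); (29,25,c); (29,26,c); (30,24,c); (30,25,c); (30,26,c)


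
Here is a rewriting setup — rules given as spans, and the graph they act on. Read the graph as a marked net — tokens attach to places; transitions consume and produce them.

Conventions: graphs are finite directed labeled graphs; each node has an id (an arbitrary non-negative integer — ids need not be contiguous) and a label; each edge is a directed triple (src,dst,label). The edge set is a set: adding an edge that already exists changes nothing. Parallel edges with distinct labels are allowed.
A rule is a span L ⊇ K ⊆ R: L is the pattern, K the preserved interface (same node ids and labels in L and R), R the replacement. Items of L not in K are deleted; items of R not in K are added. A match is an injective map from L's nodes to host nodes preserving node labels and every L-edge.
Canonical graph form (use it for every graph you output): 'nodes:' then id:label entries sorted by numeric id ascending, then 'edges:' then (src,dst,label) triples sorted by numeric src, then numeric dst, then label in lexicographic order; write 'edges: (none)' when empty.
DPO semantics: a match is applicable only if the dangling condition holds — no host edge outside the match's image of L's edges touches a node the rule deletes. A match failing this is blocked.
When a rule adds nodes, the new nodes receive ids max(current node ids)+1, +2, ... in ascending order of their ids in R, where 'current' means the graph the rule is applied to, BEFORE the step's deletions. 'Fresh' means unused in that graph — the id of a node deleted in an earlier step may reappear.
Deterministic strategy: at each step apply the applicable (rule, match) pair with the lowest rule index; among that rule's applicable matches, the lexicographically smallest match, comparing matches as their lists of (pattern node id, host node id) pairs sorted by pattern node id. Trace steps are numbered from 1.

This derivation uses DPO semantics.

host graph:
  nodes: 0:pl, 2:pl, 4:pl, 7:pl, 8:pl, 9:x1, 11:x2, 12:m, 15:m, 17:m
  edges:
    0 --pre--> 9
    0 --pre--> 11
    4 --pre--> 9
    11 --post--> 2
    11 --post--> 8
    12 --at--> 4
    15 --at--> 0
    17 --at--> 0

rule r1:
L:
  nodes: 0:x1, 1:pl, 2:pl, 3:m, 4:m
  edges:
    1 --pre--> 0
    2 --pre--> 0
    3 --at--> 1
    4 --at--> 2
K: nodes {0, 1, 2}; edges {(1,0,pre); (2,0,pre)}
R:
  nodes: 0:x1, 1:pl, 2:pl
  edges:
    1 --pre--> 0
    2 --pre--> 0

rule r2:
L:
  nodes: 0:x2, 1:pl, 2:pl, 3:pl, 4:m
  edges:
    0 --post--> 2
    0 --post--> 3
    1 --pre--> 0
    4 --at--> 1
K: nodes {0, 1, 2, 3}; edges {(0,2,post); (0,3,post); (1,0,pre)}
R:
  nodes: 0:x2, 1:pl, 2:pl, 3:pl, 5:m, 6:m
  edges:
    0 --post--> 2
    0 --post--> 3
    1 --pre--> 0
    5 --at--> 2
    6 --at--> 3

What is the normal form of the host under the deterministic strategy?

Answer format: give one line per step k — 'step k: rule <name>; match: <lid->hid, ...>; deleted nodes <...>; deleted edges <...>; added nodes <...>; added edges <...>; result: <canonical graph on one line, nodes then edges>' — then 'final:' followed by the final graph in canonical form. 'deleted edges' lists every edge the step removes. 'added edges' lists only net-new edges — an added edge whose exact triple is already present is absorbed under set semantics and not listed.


step 1: rule r1; match: 0->9, 1->0, 2->4, 3->15, 4->12; deleted nodes 12, 15; deleted edges (12,4,at); (15,0,at); added nodes (none); added edges (none); result: nodes: 0:pl, 2:pl, 4:pl, 7:pl, 8:pl, 9:x1, 11:x2, 17:m edges: (0,9,pre); (0,11,pre); (4,9,pre); (11,2,post); (11,8,post); (17,0,at)
step 2: rule r2; match: 0->11, 1->0, 2->2, 3->8, 4->17; deleted nodes 17; deleted edges (17,0,at); added nodes 18, 19; added edges (18,2,at); (19,8,at); result: nodes: 0:pl, 2:pl, 4:pl, 7:pl, 8:pl, 9:x1, 11:x2, 18:m, 19:m edges: (0,9,pre); (0,11,pre); (4,9,pre); (11,2,post); (11,8,post); (18,2,at); (19,8,at)
final:
nodes: 0:pl, 2:pl, 4:pl, 7:pl, 8:pl, 9:x1, 11:x2, 18:m, 19:m
edges: (0,9,pre); (0,11,pre); (4,9,pre); (11,2,post); (11,8,post); (18,2,at); (19,8,at)


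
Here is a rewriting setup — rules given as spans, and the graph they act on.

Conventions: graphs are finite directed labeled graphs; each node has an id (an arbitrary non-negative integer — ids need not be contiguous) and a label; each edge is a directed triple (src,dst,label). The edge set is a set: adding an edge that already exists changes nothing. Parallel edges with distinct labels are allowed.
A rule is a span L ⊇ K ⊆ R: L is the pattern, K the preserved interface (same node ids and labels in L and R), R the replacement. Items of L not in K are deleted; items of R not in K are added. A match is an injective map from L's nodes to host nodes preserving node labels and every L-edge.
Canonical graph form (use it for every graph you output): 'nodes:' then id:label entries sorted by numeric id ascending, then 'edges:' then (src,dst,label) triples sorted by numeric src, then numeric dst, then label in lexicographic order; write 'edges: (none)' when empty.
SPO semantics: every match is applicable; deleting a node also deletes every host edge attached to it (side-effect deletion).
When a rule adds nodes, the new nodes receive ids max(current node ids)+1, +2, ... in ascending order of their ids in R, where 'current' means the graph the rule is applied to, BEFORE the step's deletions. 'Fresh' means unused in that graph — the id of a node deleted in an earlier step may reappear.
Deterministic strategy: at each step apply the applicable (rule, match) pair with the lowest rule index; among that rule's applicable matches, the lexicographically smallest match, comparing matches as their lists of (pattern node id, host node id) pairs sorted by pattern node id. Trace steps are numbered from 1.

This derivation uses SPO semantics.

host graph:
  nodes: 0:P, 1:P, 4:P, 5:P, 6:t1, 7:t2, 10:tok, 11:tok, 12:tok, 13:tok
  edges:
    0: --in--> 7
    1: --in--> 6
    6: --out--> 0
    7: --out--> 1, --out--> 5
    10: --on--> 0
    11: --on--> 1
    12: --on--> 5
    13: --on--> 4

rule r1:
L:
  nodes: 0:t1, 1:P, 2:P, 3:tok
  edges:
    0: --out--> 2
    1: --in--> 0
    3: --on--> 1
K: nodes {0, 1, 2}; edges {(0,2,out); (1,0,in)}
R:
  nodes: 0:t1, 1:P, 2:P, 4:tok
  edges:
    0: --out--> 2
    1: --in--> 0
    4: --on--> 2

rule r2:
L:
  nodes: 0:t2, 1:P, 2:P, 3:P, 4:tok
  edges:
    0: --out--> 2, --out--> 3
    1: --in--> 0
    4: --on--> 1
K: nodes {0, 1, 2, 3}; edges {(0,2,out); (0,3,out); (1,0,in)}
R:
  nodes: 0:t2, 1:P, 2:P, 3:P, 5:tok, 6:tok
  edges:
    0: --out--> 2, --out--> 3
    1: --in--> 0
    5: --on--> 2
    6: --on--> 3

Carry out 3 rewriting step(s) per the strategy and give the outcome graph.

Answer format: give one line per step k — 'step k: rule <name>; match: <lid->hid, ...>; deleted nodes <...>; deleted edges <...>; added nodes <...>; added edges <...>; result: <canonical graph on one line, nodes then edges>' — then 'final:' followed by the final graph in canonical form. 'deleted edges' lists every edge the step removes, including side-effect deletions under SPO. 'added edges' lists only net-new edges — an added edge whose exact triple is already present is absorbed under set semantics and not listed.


step 1: rule r1; match: 0->6, 1->1, 2->0, 3->11; deleted nodes 11; deleted edges (11,1,on); added nodes 14; added edges (14,0,on); result: nodes: 0:P, 1:P, 4:P, 5:P, 6:t1, 7:t2, 10:tok, 12:tok, 13:tok, 14:tok edges: (0,7,in); (1,6,in); (6,0,out); (7,1,out); (7,5,out); (10,0,on); (12,5,on); (13,4,on); (14,0,on)
step 2: rule r2; match: 0->7, 1->0, 2->1, 3->5, 4->10; deleted nodes 10; deleted edges (10,0,on); added nodes 15, 16; added edges (15,1,on); (16,5,on); result: nodes: 0:P, 1:P, 4:P, 5:P, 6:t1, 7:t2, 12:tok, 13:tok, 14:tok, 15:tok, 16:tok edges: (0,7,in); (1,6,in); (6,0,out); (7,1,out); (7,5,out); (12,5,on); (13,4,on); (14,0,on); (15,1,on); (16,5,on)
step 3: rule r1; match: 0->6, 1->1, 2->0, 3->15; deleted nodes 15; deleted edges (15,1,on); added nodes 17; added edges (17,0,on); result: nodes: 0:P, 1:P, 4:P, 5:P, 6:t1, 7:t2, 12:tok, 13:tok, 14:tok, 16:tok, 17:tok edges: (0,7,in); (1,6,in); (6,0,out); (7,1,out); (7,5,out); (12,5,on); (13,4,on); (14,0,on); (16,5,on); (17,0,on)
final:
nodes: 0:P, 1:P, 4:P, 5:P, 6:t1, 7:t2, 12:tok, 13:tok, 14:tok, 16:tok, 17:tok
edges: (0,7,in); (1,6,in); (6,0,out); (7,1,out); (7,5,out); (12,5,on); (13,4,on); (14,0,on); (16,5,on); (17,0,on)


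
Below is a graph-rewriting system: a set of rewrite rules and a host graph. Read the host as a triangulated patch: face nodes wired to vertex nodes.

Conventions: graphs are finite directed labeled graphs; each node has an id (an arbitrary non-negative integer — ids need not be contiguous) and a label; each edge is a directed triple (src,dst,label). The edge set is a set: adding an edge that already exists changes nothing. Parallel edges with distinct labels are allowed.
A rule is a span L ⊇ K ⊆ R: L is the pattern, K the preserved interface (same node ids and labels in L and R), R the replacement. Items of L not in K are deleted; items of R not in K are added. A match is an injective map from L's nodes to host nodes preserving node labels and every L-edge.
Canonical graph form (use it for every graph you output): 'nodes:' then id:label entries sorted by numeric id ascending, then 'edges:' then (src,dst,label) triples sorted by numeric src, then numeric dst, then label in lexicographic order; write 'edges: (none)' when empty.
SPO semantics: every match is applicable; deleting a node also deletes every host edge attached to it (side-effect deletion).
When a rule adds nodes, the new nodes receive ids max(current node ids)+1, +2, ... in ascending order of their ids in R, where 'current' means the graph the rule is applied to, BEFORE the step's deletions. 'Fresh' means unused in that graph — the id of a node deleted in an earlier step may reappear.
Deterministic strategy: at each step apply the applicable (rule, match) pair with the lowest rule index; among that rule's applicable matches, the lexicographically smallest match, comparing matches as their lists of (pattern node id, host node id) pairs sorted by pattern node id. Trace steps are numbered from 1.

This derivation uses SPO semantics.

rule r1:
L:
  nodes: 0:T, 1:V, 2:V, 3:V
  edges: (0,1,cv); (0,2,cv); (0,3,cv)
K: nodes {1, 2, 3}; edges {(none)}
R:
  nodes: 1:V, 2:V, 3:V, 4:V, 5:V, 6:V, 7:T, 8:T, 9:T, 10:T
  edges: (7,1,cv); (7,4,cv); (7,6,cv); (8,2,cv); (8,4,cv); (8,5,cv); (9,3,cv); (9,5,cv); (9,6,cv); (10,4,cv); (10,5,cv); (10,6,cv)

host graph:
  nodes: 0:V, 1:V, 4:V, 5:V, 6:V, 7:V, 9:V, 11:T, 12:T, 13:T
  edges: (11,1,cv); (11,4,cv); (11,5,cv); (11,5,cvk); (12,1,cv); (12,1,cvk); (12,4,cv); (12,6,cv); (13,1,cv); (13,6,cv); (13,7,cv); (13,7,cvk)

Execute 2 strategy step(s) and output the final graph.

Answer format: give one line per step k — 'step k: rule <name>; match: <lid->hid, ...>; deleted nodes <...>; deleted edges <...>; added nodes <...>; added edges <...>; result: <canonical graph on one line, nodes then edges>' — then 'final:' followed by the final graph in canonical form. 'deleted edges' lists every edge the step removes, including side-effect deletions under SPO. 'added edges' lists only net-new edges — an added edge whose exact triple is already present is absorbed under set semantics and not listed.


step 1: rule r1; match: 0->11, 1->1, 2->4, 3->5; deleted nodes 11; deleted edges (11,1,cv); (11,4,cv); (11,5,cv); (11,5,cvk); added nodes 14, 15, 16, 17, 18, 19, 20; added edges (17,1,cv); (17,14,cv); (17,16,cv); (18,4,cv); (18,14,cv); (18,15,cv); (19,5,cv); (19,15,cv); (19,16,cv); (20,14,cv); (20,15,cv); (20,16,cv); result: nodes: 0:V, 1:V, 4:V, 5:V, 6:V, 7:V, 9:V, 12:T, 13:T, 14:V, 15:V, 16:V, 17:T, 18:T, 19:T, 20:T edges: (12,1,cv); (12,1,cvk); (12,4,cv); (12,6,cv); (13,1,cv); (13,6,cv); (13,7,cv); (13,7,cvk); (17,1,cv); (17,14,cv); (17,16,cv); (18,4,cv); (18,14,cv); (18,15,cv); (19,5,cv); (19,15,cv); (19,16,cv); (20,14,cv); (20,15,cv); (20,16,cv)
step 2: rule r1; match: 0->12, 1->1, 2->4, 3->6; deleted nodes 12; deleted edges (12,1,cv); (12,1,cvk); (12,4,cv); (12,6,cv); added nodes 21, 22, 23, 24, 25, 26, 27; added edges (24,1,cv); (24,21,cv); (24,23,cv); (25,4,cv); (25,21,cv); (25,22,cv); (26,6,cv); (26,22,cv); (26,23,cv); (27,21,cv); (27,22,cv); (27,23,cv); result: nodes: 0:V, 1:V, 4:V, 5:V, 6:V, 7:V, 9:V, 13:T, 14:V, 15:V, 16:V, 17:T, 18:T, 19:T, 20:T, 21:V, 22:V, 23:V, 24:T, 25:T, 26:T, 27:T edges: (13,1,cv); (13,6,cv); (13,7,cv); (13,7,cvk); (17,1,cv); (17,14,cv); (17,16,cv); (18,4,cv); (18,14,cv); (18,15,cv); (19,5,cv); (19,15,cv); (19,16,cv); (20,14,cv); (20,15,cv); (20,16,cv); (24,1,cv); (24,21,cv); (24,23,cv); (25,4,cv); (25,21,cv); (25,22,cv); (26,6,cv); (26,22,cv); (26,23,cv); (27,21,cv); (27,22,cv); (27,23,cv)
final:
nodes: 0:V, 1:V, 4:V, 5:V, 6:V, 7:V, 9:V, 13:T, 14:V, 15:V, 16:V, 17:T, 18:T, 19:T, 20:T, 21:V, 22:V, 23:V, 24:T, 25:T, 26:T, 27:T
edges: (13,1,cv); (13,6,cv); (13,7,cv); (13,7,cvk); (17,1,cv); (17,14,cv); (17,16,cv); (18,4,cv); (18,14,cv); (18,15,cv); (19,5,cv); (19,15,cv); (19,16,cv); (20,14,cv); (20,15,cv); (20,16,cv); (24,1,cv); (24,21,cv); (24,23,cv); (25,4,cv); (25,21,cv); (25,22,cv); (26,6,cv); (26,22,cv); (26,23,cv); (27,21,cv); (27,22,cv); (27,23,cv)


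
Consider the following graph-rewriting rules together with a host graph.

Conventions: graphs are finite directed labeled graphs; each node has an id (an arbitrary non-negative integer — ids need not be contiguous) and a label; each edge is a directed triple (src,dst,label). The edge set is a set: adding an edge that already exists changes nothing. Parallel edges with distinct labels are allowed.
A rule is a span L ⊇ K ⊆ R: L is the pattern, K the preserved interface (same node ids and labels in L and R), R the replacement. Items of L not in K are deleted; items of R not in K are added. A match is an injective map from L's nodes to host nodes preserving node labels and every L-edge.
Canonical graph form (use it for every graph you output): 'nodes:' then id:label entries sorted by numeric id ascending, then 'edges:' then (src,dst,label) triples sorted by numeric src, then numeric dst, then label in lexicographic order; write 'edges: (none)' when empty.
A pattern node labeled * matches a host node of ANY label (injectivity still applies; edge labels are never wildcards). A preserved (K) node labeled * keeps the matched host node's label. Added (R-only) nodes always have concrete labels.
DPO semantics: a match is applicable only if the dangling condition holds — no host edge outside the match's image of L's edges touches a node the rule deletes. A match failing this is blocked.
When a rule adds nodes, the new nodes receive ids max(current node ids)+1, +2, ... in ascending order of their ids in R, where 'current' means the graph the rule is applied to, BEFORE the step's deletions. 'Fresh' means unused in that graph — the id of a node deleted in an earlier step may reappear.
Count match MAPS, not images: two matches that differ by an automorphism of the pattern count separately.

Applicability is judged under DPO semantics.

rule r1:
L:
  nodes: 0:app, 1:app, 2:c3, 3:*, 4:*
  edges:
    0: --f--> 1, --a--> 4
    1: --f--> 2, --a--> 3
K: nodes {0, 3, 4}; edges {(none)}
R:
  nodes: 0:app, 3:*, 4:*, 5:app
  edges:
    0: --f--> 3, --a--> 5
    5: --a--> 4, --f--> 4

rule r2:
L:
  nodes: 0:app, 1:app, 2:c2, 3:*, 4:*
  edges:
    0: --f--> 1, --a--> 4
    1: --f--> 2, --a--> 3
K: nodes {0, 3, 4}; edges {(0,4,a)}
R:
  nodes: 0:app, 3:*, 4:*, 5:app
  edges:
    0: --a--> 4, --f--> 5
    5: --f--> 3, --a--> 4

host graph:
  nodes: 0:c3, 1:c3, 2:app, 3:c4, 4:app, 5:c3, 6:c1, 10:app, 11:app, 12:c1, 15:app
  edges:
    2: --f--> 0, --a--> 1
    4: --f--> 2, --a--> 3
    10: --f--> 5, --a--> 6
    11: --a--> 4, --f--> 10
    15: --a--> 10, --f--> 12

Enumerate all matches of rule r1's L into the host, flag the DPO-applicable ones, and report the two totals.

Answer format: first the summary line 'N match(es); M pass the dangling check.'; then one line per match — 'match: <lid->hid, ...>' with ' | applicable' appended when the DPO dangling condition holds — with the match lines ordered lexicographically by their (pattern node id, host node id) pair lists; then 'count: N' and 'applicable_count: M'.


2 match(es); 1 pass the dangling check.
match: 0->4, 1->2, 2->0, 3->1, 4->3 | applicable
match: 0->11, 1->10, 2->5, 3->6, 4->4
count: 2
applicable_count: 1
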